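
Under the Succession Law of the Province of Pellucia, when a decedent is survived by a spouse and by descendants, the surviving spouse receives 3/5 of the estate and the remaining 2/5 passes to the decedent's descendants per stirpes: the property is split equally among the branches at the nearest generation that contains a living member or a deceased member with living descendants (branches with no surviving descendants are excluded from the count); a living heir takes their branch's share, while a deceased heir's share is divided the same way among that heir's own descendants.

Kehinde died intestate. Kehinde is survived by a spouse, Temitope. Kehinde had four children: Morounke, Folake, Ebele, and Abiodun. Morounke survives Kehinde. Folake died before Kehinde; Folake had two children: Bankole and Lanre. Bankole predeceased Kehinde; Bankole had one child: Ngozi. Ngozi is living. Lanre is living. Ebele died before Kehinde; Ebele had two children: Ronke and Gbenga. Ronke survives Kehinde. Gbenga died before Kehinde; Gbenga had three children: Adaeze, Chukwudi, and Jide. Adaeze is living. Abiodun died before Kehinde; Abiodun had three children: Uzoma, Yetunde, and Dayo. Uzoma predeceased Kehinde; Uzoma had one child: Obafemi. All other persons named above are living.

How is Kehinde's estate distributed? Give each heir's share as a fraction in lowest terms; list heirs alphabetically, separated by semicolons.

Adaeze 1/60; Chukwudi 1/60; Dayo 1/30; Jide 1/60; Lanre 1/20; Morounke 1/10; Ngozi 1/20; Obafemi 1/30; Ronke 1/20; Temitope 3/5; Yetunde 1/30

Temitope, as surviving spouse, takes 3/5.
The remaining 2/5 passes to Kehinde's descendants per stirpes.
The 2/5 is divided into 4 equal shares of 1/10 among Morounke, Folake, Ebele, Abiodun.
Morounke is living and takes 1/10.
Folake predeceased; the 1/10 allotted to Folake's branch passes to Folake's issue by representation.
The 1/10 is divided into 2 equal shares of 1/20 among Bankole, Lanre.
Bankole predeceased; the 1/20 allotted to Bankole's branch passes to Bankole's issue by representation.
Ngozi is the sole taker at this level and receives the full 1/20.
Lanre is living and takes 1/20.
Ebele predeceased; the 1/10 allotted to Ebele's branch passes to Ebele's issue by representation.
The 1/10 is divided into 2 equal shares of 1/20 among Ronke, Gbenga.
Ronke is living and takes 1/20.
Gbenga predeceased; the 1/20 allotted to Gbenga's branch passes to Gbenga's issue by representation.
The 1/20 is divided into 3 equal shares of 1/60 among Adaeze, Chukwudi, Jide.
Adaeze is living and takes 1/60.
Chukwudi is living and takes 1/60.
Jide is living and takes 1/60.
Abiodun predeceased; the 1/10 allotted to Abiodun's branch passes to Abiodun's issue by representation.
The 1/10 is divided into 3 equal shares of 1/30 among Uzoma, Yetunde, Dayo.
Uzoma predeceased; the 1/30 allotted to Uzoma's branch passes to Uzoma's issue by representation.
Obafemi is the sole taker at this level and receives the full 1/30.
Yetunde is living and takes 1/30.
Dayo is living and takes 1/30.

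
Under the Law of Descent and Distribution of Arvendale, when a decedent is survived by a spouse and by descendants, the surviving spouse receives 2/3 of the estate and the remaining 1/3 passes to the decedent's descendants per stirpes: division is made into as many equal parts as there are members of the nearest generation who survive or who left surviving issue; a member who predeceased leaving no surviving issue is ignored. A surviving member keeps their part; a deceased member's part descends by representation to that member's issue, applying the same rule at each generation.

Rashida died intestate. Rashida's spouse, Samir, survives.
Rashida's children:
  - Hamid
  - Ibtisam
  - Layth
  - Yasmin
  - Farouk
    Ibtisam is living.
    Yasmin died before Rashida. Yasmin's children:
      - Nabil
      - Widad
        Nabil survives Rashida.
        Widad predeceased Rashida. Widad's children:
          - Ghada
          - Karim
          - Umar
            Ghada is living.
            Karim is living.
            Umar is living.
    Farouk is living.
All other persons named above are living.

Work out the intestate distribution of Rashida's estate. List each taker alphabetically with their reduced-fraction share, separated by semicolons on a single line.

Farouk 1/15; Ghada 1/90; Hamid 1/15; Ibtisam 1/15; Karim 1/90; Layth 1/15; Nabil 1/30; Samir 2/3; Umar 1/90

Samir, as surviving spouse, takes 2/3.
The remaining 1/3 passes to Rashida's descendants per stirpes.
The 1/3 is divided into 5 equal shares of 1/15 among Hamid, Ibtisam, Layth, Yasmin, Farouk.
Hamid is living and takes 1/15.
Ibtisam is living and takes 1/15.
Layth is living and takes 1/15.
Yasmin predeceased; the 1/15 allotted to Yasmin's branch passes to Yasmin's issue by representation.
The 1/15 is divided into 2 equal shares of 1/30 among Nabil, Widad.
Nabil is living and takes 1/30.
Widad predeceased; the 1/30 allotted to Widad's branch passes to Widad's issue by representation.
The 1/30 is divided into 3 equal shares of 1/90 among Ghada, Karim, Umar.
Ghada is living and takes 1/90.
Karim is living and takes 1/90.
Umar is living and takes 1/90.
Farouk is living and takes 1/15.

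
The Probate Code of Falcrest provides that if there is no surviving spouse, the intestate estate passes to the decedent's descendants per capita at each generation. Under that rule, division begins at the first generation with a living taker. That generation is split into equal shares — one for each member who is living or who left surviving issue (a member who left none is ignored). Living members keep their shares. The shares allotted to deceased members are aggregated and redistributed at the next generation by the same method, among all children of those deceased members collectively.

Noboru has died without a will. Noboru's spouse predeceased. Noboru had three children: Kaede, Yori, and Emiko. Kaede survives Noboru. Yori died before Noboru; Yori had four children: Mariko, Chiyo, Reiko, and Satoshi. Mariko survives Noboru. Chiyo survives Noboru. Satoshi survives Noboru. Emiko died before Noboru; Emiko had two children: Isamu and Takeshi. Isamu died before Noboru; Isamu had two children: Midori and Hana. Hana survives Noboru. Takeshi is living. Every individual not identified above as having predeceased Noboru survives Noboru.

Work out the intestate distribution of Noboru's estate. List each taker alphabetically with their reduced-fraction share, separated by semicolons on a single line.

Chiyo 1/9; Hana 1/18; Kaede 1/3; Mariko 1/9; Midori 1/18; Reiko 1/9; Satoshi 1/9; Takeshi 1/9

There is no surviving spouse, so the entire estate passes to Noboru's descendants per capita at each generation.
At generation 1 (Kaede, Yori, Emiko) there are 3 shares of (1)/3 = 1/3 each.
Living: Kaede — each takes 1/3.
Deceased: Yori and Emiko. Their combined 2/3 is pooled and carried to generation 2.
At generation 2 (Mariko, Chiyo, Reiko, Satoshi, Isamu, Takeshi) there are 6 shares of (2/3)/6 = 1/9 each.
Living: Mariko, Chiyo, Reiko, Satoshi, and Takeshi — each takes 1/9.
Deceased: Isamu. That 1/9 share is carried to generation 3.
At generation 3 (Midori, Hana) there are 2 shares of (1/9)/2 = 1/18 each.
Living: Midori and Hana — each takes 1/18.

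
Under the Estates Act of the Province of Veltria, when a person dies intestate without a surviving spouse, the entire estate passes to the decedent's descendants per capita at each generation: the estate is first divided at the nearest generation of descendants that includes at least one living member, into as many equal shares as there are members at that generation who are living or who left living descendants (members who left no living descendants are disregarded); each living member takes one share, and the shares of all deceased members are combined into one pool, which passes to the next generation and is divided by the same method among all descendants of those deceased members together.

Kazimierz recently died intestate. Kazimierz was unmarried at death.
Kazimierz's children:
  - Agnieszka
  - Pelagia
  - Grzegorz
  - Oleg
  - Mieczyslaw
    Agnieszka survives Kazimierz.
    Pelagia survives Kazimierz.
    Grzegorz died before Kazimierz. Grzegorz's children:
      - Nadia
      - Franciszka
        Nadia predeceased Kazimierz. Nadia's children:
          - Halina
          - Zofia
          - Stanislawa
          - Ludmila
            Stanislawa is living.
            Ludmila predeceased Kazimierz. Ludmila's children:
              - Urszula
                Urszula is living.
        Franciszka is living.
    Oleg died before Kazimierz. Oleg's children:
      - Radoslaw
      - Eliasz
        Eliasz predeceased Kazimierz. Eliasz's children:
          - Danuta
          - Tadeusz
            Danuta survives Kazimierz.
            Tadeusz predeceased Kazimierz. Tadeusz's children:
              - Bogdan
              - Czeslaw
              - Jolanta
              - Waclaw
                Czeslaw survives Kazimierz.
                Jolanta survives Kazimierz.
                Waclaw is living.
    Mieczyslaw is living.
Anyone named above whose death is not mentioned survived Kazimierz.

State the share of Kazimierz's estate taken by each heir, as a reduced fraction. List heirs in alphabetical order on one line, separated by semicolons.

There is no surviving spouse, so the entire estate passes to Kazimierz's descendants per capita at each generation.
At generation 1 (Agnieszka, Pelagia, Grzegorz, Oleg, Mieczyslaw) there are 5 shares of (1)/5 = 1/5 each.
Living: Agnieszka, Pelagia, and Mieczyslaw — each takes 1/5.
Deceased: Grzegorz and Oleg. Their combined 2/5 is pooled and carried to generation 2.
At generation 2 (Nadia, Franciszka, Radoslaw, Eliasz) there are 4 shares of (2/5)/4 = 1/10 each.
Living: Franciszka and Radoslaw — each takes 1/10.
Deceased: Nadia and Eliasz. Their combined 1/5 is pooled and carried to generation 3.
At generation 3 (Halina, Zofia, Stanislawa, Ludmila, Danuta, Tadeusz) there are 6 shares of (1/5)/6 = 1/30 each.
Living: Halina, Zofia, Stanislawa, and Danuta — each takes 1/30.
Deceased: Ludmila and Tadeusz. Their combined 1/15 is pooled and carried to generation 4.
At generation 4 (Urszula, Bogdan, Czeslaw, Jolanta, Waclaw) there are 5 shares of (1/15)/5 = 1/75 each.
Living: Urszula, Bogdan, Czeslaw, Jolanta, and Waclaw — each takes 1/75.

Agnieszka 1/5; Bogdan 1/75; Czeslaw 1/75; Danuta 1/30; Franciszka 1/10; Halina 1/30; Jolanta 1/75; Mieczyslaw 1/5; Pelagia 1/5; Radoslaw 1/10; Stanislawa 1/30; Urszula 1/75; Waclaw 1/75; Zofia 1/30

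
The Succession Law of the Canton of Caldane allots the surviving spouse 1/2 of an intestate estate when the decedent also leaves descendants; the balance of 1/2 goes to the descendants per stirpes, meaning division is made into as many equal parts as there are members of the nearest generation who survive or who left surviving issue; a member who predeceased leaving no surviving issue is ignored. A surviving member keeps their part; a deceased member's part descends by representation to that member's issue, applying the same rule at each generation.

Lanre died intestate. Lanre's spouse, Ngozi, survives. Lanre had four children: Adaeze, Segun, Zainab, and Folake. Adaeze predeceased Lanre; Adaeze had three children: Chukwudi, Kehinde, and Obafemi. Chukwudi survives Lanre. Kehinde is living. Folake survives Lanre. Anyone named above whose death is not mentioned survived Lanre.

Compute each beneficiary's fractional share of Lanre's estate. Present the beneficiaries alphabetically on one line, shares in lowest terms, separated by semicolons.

Chukwudi 1/24; Folake 1/8; Kehinde 1/24; Ngozi 1/2; Obafemi 1/24; Segun 1/8; Zainab 1/8

Ngozi, as surviving spouse, takes 1/2.
The remaining 1/2 passes to Lanre's descendants per stirpes.
The 1/2 is divided into 4 equal shares of 1/8 among Adaeze, Segun, Zainab, Folake.
Adaeze predeceased; the 1/8 allotted to Adaeze's branch passes to Adaeze's issue by representation.
The 1/8 is divided into 3 equal shares of 1/24 among Chukwudi, Kehinde, Obafemi.
Chukwudi is living and takes 1/24.
Kehinde is living and takes 1/24.
Obafemi is living and takes 1/24.
Segun is living and takes 1/8.
Zainab is living and takes 1/8.
Folake is living and takes 1/8.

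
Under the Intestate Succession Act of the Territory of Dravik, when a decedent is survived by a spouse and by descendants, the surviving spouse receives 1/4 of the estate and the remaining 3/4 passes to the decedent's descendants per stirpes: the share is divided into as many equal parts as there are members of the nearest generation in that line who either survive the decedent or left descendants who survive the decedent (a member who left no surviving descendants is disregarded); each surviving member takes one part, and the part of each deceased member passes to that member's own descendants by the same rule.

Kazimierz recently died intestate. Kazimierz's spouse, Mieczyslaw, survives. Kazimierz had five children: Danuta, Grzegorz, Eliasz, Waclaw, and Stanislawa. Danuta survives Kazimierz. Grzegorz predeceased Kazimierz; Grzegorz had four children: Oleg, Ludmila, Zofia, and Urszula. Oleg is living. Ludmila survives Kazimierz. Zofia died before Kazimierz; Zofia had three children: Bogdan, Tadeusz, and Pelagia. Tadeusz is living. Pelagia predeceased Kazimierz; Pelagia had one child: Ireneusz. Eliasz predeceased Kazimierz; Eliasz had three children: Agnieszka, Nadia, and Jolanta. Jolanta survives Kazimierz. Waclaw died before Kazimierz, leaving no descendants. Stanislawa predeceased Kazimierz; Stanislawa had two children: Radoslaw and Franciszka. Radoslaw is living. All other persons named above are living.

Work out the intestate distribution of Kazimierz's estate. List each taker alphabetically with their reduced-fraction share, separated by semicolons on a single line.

Mieczyslaw, as surviving spouse, takes 1/4.
The remaining 3/4 passes to Kazimierz's descendants per stirpes.
Waclaw left no surviving issue, so that branch lapses and is disregarded.
The 3/4 is divided into 4 equal shares of 3/16 among Danuta, Grzegorz, Eliasz, Stanislawa.
Danuta is living and takes 3/16.
Grzegorz predeceased; the 3/16 allotted to Grzegorz's branch passes to Grzegorz's issue by representation.
The 3/16 is divided into 4 equal shares of 3/64 among Oleg, Ludmila, Zofia, Urszula.
Oleg is living and takes 3/64.
Ludmila is living and takes 3/64.
Zofia predeceased; the 3/64 allotted to Zofia's branch passes to Zofia's issue by representation.
The 3/64 is divided into 3 equal shares of 1/64 among Bogdan, Tadeusz, Pelagia.
Bogdan is living and takes 1/64.
Tadeusz is living and takes 1/64.
Pelagia predeceased; the 1/64 allotted to Pelagia's branch passes to Pelagia's issue by representation.
Ireneusz is the sole taker at this level and receives the full 1/64.
Urszula is living and takes 3/64.
Eliasz predeceased; the 3/16 allotted to Eliasz's branch passes to Eliasz's issue by representation.
The 3/16 is divided into 3 equal shares of 1/16 among Agnieszka, Nadia, Jolanta.
Agnieszka is living and takes 1/16.
Nadia is living and takes 1/16.
Jolanta is living and takes 1/16.
Stanislawa predeceased; the 3/16 allotted to Stanislawa's branch passes to Stanislawa's issue by representation.
The 3/16 is divided into 2 equal shares of 3/32 among Radoslaw, Franciszka.
Radoslaw is living and takes 3/32.
Franciszka is living and takes 3/32.

Agnieszka 1/16; Bogdan 1/64; Danuta 3/16; Franciszka 3/32; Ireneusz 1/64; Jolanta 1/16; Ludmila 3/64; Mieczyslaw 1/4; Nadia 1/16; Oleg 3/64; Radoslaw 3/32; Tadeusz 1/64; Urszula 3/64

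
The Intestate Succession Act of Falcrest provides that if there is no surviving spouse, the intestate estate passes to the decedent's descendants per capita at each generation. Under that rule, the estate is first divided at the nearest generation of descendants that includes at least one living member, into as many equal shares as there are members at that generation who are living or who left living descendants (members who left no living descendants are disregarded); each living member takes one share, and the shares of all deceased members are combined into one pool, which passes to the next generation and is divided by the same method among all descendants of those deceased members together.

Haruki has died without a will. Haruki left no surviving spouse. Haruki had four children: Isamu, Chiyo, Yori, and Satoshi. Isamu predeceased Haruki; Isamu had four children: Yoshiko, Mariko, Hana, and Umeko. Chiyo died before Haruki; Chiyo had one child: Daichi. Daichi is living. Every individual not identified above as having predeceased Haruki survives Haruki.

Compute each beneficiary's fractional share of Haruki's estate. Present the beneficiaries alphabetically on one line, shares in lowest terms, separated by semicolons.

Daichi 1/10; Hana 1/10; Mariko 1/10; Satoshi 1/4; Umeko 1/10; Yori 1/4; Yoshiko 1/10

There is no surviving spouse, so the entire estate passes to Haruki's descendants per capita at each generation.
At generation 1 (Isamu, Chiyo, Yori, Satoshi) there are 4 shares of (1)/4 = 1/4 each.
Living: Yori and Satoshi — each takes 1/4.
Deceased: Isamu and Chiyo. Their combined 1/2 is pooled and carried to generation 2.
At generation 2 (Yoshiko, Mariko, Hana, Umeko, Daichi) there are 5 shares of (1/2)/5 = 1/10 each.
Living: Yoshiko, Mariko, Hana, Umeko, and Daichi — each takes 1/10.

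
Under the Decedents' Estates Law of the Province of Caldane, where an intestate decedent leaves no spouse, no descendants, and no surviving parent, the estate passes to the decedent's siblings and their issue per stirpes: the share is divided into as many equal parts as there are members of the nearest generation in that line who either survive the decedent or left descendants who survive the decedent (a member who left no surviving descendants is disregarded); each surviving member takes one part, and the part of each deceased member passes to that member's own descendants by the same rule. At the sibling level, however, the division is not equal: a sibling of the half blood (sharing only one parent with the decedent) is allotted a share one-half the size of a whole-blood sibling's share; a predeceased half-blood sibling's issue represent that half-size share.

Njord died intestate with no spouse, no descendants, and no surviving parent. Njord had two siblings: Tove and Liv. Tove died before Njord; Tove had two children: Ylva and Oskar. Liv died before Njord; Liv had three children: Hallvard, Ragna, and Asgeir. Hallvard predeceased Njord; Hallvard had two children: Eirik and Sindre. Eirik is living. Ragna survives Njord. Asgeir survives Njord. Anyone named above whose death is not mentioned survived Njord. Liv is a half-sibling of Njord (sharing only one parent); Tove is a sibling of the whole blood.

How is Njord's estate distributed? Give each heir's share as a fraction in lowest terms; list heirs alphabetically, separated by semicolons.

No spouse, descendants, or parent survives, so the estate passes to Njord's siblings per stirpes.
Half-blood siblings count for one-half the weight of whole-blood siblings at the initial division.
Dividing 1 in proportion to weights (total weight 3/2): Tove (weight 1) → 2/3; Liv (weight 1/2) → 1/3.
Tove predeceased; the 2/3 allotted to Tove's branch passes to Tove's issue by representation.
The 2/3 is divided into 2 equal shares of 1/3 among Ylva, Oskar.
Ylva is living and takes 1/3.
Oskar is living and takes 1/3.
Liv predeceased; the 1/3 allotted to Liv's branch passes to Liv's issue by representation.
The 1/3 is divided into 3 equal shares of 1/9 among Hallvard, Ragna, Asgeir.
Hallvard predeceased; the 1/9 allotted to Hallvard's branch passes to Hallvard's issue by representation.
The 1/9 is divided into 2 equal shares of 1/18 among Eirik, Sindre.
Eirik is living and takes 1/18.
Sindre is living and takes 1/18.
Ragna is living and takes 1/9.
Asgeir is living and takes 1/9.

Asgeir 1/9; Eirik 1/18; Oskar 1/3; Ragna 1/9; Sindre 1/18; Ylva 1/3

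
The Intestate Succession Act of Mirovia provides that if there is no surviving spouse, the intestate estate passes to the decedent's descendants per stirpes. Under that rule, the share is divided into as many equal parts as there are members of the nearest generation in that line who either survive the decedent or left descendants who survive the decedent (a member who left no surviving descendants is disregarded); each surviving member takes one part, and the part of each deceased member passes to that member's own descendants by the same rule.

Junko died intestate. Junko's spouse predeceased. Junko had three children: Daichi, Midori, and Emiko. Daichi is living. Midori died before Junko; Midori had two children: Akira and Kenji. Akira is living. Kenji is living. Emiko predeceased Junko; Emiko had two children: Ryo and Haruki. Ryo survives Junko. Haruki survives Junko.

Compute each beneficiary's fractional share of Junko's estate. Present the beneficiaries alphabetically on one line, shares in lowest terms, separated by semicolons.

Akira 1/6; Daichi 1/3; Haruki 1/6; Kenji 1/6; Ryo 1/6

There is no surviving spouse, so the entire estate passes to Junko's descendants per stirpes.
The estate is divided into 3 equal shares of 1/3 among Daichi, Midori, Emiko.
Daichi is living and takes 1/3.
Midori predeceased; the 1/3 allotted to Midori's branch passes to Midori's issue by representation.
The 1/3 is divided into 2 equal shares of 1/6 among Akira, Kenji.
Akira is living and takes 1/6.
Kenji is living and takes 1/6.
Emiko predeceased; the 1/3 allotted to Emiko's branch passes to Emiko's issue by representation.
The 1/3 is divided into 2 equal shares of 1/6 among Ryo, Haruki.
Ryo is living and takes 1/6.
Haruki is living and takes 1/6.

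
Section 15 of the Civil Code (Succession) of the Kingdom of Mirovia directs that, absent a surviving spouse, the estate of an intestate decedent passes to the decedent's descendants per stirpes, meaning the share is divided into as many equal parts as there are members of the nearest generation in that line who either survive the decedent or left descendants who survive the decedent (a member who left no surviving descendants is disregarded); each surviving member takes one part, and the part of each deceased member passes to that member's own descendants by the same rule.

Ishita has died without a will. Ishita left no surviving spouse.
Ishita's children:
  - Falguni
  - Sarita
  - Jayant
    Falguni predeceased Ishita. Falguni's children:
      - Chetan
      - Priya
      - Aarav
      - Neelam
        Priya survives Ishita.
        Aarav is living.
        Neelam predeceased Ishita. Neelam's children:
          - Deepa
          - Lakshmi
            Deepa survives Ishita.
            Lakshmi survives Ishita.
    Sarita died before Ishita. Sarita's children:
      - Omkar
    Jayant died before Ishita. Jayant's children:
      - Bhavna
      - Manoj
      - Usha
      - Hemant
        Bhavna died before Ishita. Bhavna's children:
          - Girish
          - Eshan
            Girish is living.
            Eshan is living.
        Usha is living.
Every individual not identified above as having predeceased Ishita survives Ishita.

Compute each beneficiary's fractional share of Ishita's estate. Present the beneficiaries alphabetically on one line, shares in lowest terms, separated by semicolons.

There is no surviving spouse, so the entire estate passes to Ishita's descendants per stirpes.
The estate is divided into 3 equal shares of 1/3 among Falguni, Sarita, Jayant.
Falguni predeceased; the 1/3 allotted to Falguni's branch passes to Falguni's issue by representation.
The 1/3 is divided into 4 equal shares of 1/12 among Chetan, Priya, Aarav, Neelam.
Chetan is living and takes 1/12.
Priya is living and takes 1/12.
Aarav is living and takes 1/12.
Neelam predeceased; the 1/12 allotted to Neelam's branch passes to Neelam's issue by representation.
The 1/12 is divided into 2 equal shares of 1/24 among Deepa, Lakshmi.
Deepa is living and takes 1/24.
Lakshmi is living and takes 1/24.
Sarita predeceased; the 1/3 allotted to Sarita's branch passes to Sarita's issue by representation.
Omkar is the sole taker at this level and receives the full 1/3.
Jayant predeceased; the 1/3 allotted to Jayant's branch passes to Jayant's issue by representation.
The 1/3 is divided into 4 equal shares of 1/12 among Bhavna, Manoj, Usha, Hemant.
Bhavna predeceased; the 1/12 allotted to Bhavna's branch passes to Bhavna's issue by representation.
The 1/12 is divided into 2 equal shares of 1/24 among Girish, Eshan.
Girish is living and takes 1/24.
Eshan is living and takes 1/24.
Manoj is living and takes 1/12.
Usha is living and takes 1/12.
Hemant is living and takes 1/12.

Aarav 1/12; Chetan 1/12; Deepa 1/24; Eshan 1/24; Girish 1/24; Hemant 1/12; Lakshmi 1/24; Manoj 1/12; Omkar 1/3; Priya 1/12; Usha 1/12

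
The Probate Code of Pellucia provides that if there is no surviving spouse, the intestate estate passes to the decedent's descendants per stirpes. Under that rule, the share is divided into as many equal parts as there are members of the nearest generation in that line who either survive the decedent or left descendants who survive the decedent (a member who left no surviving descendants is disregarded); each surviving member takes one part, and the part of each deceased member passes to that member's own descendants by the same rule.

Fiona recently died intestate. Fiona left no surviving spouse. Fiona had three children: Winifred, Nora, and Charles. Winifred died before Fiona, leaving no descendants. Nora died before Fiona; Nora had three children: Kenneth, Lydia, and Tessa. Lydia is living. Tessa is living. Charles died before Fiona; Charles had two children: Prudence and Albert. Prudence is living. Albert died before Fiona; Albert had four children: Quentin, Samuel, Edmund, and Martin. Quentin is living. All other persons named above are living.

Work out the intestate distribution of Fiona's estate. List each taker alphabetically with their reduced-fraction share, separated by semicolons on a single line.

Edmund 1/16; Kenneth 1/6; Lydia 1/6; Martin 1/16; Prudence 1/4; Quentin 1/16; Samuel 1/16; Tessa 1/6

There is no surviving spouse, so the entire estate passes to Fiona's descendants per stirpes.
Winifred left no surviving issue, so that branch lapses and is disregarded.
The estate is divided into 2 equal shares of 1/2 among Nora, Charles.
Nora predeceased; the 1/2 allotted to Nora's branch passes to Nora's issue by representation.
The 1/2 is divided into 3 equal shares of 1/6 among Kenneth, Lydia, Tessa.
Kenneth is living and takes 1/6.
Lydia is living and takes 1/6.
Tessa is living and takes 1/6.
Charles predeceased; the 1/2 allotted to Charles's branch passes to Charles's issue by representation.
The 1/2 is divided into 2 equal shares of 1/4 among Prudence, Albert.
Prudence is living and takes 1/4.
Albert predeceased; the 1/4 allotted to Albert's branch passes to Albert's issue by representation.
The 1/4 is divided into 4 equal shares of 1/16 among Quentin, Samuel, Edmund, Martin.
Quentin is living and takes 1/16.
Samuel is living and takes 1/16.
Edmund is living and takes 1/16.
Martin is living and takes 1/16.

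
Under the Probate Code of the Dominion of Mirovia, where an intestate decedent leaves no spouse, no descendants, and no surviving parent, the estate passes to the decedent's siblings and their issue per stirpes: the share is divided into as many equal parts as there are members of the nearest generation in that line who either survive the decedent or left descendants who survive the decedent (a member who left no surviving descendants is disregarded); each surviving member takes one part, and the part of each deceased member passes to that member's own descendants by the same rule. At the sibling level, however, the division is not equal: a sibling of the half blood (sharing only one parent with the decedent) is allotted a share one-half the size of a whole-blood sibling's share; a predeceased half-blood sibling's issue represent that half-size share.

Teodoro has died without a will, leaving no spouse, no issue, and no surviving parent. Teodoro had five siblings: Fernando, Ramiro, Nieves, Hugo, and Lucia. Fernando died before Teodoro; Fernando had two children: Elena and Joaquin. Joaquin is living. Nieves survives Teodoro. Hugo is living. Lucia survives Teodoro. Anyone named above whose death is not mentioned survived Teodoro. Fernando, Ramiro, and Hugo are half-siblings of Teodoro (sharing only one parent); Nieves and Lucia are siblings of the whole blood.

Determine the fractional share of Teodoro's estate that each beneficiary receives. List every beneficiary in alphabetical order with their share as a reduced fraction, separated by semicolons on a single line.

No spouse, descendants, or parent survives, so the estate passes to Teodoro's siblings per stirpes.
Half-blood siblings count for one-half the weight of whole-blood siblings at the initial division.
Dividing 1 in proportion to weights (total weight 7/2): Fernando (weight 1/2) → 1/7; Ramiro (weight 1/2) → 1/7; Nieves (weight 1) → 2/7; Hugo (weight 1/2) → 1/7; Lucia (weight 1) → 2/7.
Fernando predeceased; the 1/7 allotted to Fernando's branch passes to Fernando's issue by representation.
The 1/7 is divided into 2 equal shares of 1/14 among Elena, Joaquin.
Elena is living and takes 1/14.
Joaquin is living and takes 1/14.
Ramiro is living and takes 1/7.
Nieves is living and takes 2/7.
Hugo is living and takes 1/7.
Lucia is living and takes 2/7.

Elena 1/14; Hugo 1/7; Joaquin 1/14; Lucia 2/7; Nieves 2/7; Ramiro 1/7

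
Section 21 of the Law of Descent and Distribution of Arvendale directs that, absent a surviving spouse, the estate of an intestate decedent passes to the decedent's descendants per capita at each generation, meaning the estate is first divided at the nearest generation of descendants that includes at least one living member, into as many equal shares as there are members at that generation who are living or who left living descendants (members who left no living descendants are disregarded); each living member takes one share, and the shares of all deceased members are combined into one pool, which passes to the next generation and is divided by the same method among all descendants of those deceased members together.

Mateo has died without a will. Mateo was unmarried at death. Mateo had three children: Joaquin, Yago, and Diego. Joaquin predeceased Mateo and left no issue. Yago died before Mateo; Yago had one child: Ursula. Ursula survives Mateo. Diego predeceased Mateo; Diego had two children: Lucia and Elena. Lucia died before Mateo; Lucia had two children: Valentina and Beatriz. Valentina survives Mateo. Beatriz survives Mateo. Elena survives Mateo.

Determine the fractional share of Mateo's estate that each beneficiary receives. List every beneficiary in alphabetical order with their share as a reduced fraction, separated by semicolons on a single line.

There is no surviving spouse, so the entire estate passes to Mateo's descendants per capita at each generation.
No one at generation 1 (Yago, Diego) is living; moving to the next generation.
At generation 2 (Ursula, Lucia, Elena) there are 3 shares of (1)/3 = 1/3 each.
Living: Ursula and Elena — each takes 1/3.
Deceased: Lucia. That 1/3 share is carried to generation 3.
At generation 3 (Valentina, Beatriz) there are 2 shares of (1/3)/2 = 1/6 each.
Living: Valentina and Beatriz — each takes 1/6.

Beatriz 1/6; Elena 1/3; Ursula 1/3; Valentina 1/6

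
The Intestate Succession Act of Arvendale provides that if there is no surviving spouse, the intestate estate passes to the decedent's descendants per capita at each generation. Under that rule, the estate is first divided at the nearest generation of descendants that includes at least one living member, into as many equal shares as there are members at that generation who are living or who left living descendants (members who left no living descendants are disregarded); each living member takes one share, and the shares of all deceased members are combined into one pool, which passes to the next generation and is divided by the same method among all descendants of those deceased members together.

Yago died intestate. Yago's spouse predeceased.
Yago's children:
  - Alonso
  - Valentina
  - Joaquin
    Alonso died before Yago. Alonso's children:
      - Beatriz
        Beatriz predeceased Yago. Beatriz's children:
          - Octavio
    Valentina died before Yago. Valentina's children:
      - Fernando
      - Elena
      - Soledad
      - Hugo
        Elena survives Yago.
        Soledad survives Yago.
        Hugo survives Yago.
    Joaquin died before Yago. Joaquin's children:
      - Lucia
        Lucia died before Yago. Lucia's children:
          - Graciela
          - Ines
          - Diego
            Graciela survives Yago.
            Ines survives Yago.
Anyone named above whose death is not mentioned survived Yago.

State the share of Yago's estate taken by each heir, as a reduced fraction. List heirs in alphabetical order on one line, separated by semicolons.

There is no surviving spouse, so the entire estate passes to Yago's descendants per capita at each generation.
No one at generation 1 (Alonso, Valentina, Joaquin) is living; moving to the next generation.
At generation 2 (Beatriz, Fernando, Elena, Soledad, Hugo, Lucia) there are 6 shares of (1)/6 = 1/6 each.
Living: Fernando, Elena, Soledad, and Hugo — each takes 1/6.
Deceased: Beatriz and Lucia. Their combined 1/3 is pooled and carried to generation 3.
At generation 3 (Octavio, Graciela, Ines, Diego) there are 4 shares of (1/3)/4 = 1/12 each.
Living: Octavio, Graciela, Ines, and Diego — each takes 1/12.

Diego 1/12; Elena 1/6; Fernando 1/6; Graciela 1/12; Hugo 1/6; Ines 1/12; Octavio 1/12; Soledad 1/6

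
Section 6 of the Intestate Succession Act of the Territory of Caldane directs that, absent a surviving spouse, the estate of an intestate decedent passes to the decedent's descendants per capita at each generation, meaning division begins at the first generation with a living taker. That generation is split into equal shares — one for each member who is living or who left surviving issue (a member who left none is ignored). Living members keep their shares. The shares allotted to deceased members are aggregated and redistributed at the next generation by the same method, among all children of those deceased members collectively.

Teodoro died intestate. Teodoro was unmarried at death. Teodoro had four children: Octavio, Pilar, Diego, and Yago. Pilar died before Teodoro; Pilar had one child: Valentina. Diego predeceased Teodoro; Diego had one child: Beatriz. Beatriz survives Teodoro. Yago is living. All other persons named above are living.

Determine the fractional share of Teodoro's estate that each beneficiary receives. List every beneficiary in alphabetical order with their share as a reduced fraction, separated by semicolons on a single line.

Beatriz 1/4; Octavio 1/4; Valentina 1/4; Yago 1/4

There is no surviving spouse, so the entire estate passes to Teodoro's descendants per capita at each generation.
At generation 1 (Octavio, Pilar, Diego, Yago) there are 4 shares of (1)/4 = 1/4 each.
Living: Octavio and Yago — each takes 1/4.
Deceased: Pilar and Diego. Their combined 1/2 is pooled and carried to generation 2.
At generation 2 (Valentina, Beatriz) there are 2 shares of (1/2)/2 = 1/4 each.
Living: Valentina and Beatriz — each takes 1/4.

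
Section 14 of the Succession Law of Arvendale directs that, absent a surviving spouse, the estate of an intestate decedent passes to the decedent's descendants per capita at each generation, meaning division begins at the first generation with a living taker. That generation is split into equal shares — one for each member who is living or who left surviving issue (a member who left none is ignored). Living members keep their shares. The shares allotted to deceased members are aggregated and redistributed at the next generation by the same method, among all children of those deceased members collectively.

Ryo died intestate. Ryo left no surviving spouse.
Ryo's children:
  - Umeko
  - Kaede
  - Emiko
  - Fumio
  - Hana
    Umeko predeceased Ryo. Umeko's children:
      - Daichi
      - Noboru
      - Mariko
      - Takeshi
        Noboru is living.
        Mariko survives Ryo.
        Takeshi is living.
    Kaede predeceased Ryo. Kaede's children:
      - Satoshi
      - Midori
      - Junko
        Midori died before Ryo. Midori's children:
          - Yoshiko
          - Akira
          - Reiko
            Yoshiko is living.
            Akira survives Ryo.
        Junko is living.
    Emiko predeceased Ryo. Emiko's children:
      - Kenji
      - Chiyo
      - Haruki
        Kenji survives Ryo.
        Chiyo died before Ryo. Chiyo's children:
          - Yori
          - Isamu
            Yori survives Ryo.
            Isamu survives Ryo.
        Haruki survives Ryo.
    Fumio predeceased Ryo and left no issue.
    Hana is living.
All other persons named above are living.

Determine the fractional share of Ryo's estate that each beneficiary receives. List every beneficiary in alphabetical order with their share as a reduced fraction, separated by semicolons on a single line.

There is no surviving spouse, so the entire estate passes to Ryo's descendants per capita at each generation.
At generation 1 (Umeko, Kaede, Emiko, Hana) there are 4 shares of (1)/4 = 1/4 each.
Living: Hana — each takes 1/4.
Deceased: Umeko, Kaede, and Emiko. Their combined 3/4 is pooled and carried to generation 2.
At generation 2 (Daichi, Noboru, Mariko, Takeshi, Satoshi, Midori, Junko, Kenji, Chiyo, Haruki) there are 10 shares of (3/4)/10 = 3/40 each.
Living: Daichi, Noboru, Mariko, Takeshi, Satoshi, Junko, Kenji, and Haruki — each takes 3/40.
Deceased: Midori and Chiyo. Their combined 3/20 is pooled and carried to generation 3.
At generation 3 (Yoshiko, Akira, Reiko, Yori, Isamu) there are 5 shares of (3/20)/5 = 3/100 each.
Living: Yoshiko, Akira, Reiko, Yori, and Isamu — each takes 3/100.

Akira 3/100; Daichi 3/40; Hana 1/4; Haruki 3/40; Isamu 3/100; Junko 3/40; Kenji 3/40; Mariko 3/40; Noboru 3/40; Reiko 3/100; Satoshi 3/40; Takeshi 3/40; Yori 3/100; Yoshiko 3/100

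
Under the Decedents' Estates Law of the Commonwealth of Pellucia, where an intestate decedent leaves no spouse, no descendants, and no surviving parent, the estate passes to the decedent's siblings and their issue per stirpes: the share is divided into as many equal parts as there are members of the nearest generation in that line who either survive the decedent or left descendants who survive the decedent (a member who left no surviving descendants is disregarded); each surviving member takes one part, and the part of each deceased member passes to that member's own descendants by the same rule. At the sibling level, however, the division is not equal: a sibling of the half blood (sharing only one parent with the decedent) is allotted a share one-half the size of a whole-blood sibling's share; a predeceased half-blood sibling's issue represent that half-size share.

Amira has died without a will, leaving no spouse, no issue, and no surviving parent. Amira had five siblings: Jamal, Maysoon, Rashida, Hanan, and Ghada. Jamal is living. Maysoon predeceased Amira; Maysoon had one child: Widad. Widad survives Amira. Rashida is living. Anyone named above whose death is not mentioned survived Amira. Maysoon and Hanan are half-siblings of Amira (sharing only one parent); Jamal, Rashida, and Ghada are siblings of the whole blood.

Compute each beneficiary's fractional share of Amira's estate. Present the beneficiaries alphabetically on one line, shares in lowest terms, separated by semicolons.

Ghada 1/4; Hanan 1/8; Jamal 1/4; Rashida 1/4; Widad 1/8

No spouse, descendants, or parent survives, so the estate passes to Amira's siblings per stirpes.
Half-blood siblings count for one-half the weight of whole-blood siblings at the initial division.
Dividing 1 in proportion to weights (total weight 4): Jamal (weight 1) → 1/4; Maysoon (weight 1/2) → 1/8; Rashida (weight 1) → 1/4; Hanan (weight 1/2) → 1/8; Ghada (weight 1) → 1/4.
Jamal is living and takes 1/4.
Maysoon predeceased; the 1/8 allotted to Maysoon's branch passes to Maysoon's issue by representation.
Widad is the sole taker at this level and receives the full 1/8.
Rashida is living and takes 1/4.
Hanan is living and takes 1/8.
Ghada is living and takes 1/4.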